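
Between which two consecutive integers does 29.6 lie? 29 and 30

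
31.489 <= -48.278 False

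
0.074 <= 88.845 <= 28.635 False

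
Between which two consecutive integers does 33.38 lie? 33 and 34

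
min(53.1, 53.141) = 53.1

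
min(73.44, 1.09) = 1.09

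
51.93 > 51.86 True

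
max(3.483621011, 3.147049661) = 3.483621011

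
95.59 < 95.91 True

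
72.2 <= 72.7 True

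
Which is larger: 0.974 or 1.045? 1.045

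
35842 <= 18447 False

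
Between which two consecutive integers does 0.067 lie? 0 and 1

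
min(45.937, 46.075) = 45.937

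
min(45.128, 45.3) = 45.128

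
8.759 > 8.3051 True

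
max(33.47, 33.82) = 33.82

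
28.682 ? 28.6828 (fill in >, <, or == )<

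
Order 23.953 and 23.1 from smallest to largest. 23.1,23.953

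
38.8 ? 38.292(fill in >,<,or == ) >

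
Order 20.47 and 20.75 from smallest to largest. 20.47, 20.75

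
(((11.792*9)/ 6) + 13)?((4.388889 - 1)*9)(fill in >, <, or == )>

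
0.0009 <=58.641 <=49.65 False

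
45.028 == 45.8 False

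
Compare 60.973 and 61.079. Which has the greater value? 61.079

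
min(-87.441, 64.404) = -87.441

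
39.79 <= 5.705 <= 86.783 False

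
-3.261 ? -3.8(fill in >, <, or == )>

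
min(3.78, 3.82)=3.78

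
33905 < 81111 True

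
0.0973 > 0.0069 True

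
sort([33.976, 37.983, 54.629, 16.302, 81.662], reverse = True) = [81.662, 54.629, 37.983, 33.976, 16.302]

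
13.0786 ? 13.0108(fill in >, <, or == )>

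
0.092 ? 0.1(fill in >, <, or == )<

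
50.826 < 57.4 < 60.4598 True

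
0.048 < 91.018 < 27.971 False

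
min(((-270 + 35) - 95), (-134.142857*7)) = -938.999999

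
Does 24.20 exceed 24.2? No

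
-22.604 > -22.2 False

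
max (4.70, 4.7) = 4.7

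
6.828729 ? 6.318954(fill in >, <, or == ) >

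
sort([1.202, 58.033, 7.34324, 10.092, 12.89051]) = [1.202, 7.34324, 10.092, 12.89051, 58.033]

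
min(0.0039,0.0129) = 0.0039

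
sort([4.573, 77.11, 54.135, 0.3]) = [0.3, 4.573, 54.135, 77.11]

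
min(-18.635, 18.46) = -18.635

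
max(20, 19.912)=20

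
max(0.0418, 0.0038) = 0.0418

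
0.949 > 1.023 False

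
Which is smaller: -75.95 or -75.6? -75.95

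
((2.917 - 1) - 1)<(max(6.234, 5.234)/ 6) True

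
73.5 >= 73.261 True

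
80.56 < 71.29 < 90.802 False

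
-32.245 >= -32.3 True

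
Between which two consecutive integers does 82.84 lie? 82 and 83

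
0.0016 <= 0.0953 True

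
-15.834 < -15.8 True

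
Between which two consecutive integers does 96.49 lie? 96 and 97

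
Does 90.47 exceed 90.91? No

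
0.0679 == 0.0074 False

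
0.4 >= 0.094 True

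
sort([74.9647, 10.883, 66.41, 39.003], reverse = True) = [74.9647, 66.41, 39.003, 10.883]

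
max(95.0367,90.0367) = 95.0367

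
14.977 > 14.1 True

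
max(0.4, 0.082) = 0.4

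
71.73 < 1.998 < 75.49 False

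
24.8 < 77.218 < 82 True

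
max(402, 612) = 612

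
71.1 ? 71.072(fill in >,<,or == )>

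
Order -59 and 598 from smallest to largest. -59, 598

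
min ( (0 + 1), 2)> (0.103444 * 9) True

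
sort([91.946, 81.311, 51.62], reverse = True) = [91.946, 81.311, 51.62]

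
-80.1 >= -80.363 True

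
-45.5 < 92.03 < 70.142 False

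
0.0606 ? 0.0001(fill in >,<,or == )>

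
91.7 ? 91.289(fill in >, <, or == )>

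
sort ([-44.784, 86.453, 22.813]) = [-44.784, 22.813, 86.453]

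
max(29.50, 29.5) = 29.5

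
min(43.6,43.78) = 43.6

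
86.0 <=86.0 True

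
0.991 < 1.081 True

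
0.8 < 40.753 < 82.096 True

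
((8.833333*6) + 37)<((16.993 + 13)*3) False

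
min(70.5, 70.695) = 70.5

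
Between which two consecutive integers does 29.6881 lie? 29 and 30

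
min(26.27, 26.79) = 26.27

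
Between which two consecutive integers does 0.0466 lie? 0 and 1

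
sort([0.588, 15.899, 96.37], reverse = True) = [96.37, 15.899, 0.588]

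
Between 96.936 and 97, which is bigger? 97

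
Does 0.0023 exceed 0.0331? No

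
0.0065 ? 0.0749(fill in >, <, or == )<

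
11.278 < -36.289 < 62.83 False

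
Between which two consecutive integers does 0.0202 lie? 0 and 1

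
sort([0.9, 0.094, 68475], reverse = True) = [68475, 0.9, 0.094]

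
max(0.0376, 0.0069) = 0.0376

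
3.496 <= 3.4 False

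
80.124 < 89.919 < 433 True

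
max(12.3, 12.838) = 12.838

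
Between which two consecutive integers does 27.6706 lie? 27 and 28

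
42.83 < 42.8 False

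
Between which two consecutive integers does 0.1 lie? 0 and 1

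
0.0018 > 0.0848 False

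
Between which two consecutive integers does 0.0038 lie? 0 and 1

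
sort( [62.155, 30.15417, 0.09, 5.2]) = [0.09, 5.2, 30.15417, 62.155]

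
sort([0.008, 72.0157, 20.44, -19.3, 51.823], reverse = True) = [72.0157, 51.823, 20.44, 0.008, -19.3]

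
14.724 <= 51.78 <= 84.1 True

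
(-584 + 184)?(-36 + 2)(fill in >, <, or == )<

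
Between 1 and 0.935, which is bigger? 1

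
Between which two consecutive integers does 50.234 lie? 50 and 51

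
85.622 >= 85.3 True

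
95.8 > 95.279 True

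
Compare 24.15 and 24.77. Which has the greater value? 24.77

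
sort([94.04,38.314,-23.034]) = [-23.034,38.314,94.04]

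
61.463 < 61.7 True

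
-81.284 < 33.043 True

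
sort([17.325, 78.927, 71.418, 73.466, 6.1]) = [6.1, 17.325, 71.418, 73.466, 78.927]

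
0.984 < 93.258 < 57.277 False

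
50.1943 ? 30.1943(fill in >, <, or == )>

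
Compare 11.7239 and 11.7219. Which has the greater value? 11.7239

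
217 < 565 True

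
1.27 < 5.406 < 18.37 True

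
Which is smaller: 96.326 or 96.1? 96.1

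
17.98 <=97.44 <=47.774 False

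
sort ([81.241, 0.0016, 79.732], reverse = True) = [81.241, 79.732, 0.0016]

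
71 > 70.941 True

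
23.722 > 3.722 True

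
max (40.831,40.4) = 40.831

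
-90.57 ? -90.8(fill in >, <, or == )>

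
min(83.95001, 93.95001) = 83.95001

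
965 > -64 True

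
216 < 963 True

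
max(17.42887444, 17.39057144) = 17.42887444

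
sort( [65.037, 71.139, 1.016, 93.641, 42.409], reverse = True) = [93.641, 71.139, 65.037, 42.409, 1.016]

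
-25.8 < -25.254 True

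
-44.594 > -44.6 True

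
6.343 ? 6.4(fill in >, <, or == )<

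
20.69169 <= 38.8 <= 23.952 False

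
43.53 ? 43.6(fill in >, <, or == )<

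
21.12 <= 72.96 True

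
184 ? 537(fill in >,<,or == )<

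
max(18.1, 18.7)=18.7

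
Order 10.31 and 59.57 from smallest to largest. 10.31, 59.57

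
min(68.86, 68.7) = 68.7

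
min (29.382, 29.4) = 29.382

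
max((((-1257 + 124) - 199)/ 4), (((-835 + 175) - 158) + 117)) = -333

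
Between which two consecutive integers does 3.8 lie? 3 and 4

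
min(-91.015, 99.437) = -91.015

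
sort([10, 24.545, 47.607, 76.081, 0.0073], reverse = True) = [76.081, 47.607, 24.545, 10, 0.0073]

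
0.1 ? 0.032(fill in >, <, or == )>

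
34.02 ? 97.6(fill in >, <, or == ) <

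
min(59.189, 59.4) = 59.189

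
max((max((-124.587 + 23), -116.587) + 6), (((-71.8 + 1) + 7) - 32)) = -95.587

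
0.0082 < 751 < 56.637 False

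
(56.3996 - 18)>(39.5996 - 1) False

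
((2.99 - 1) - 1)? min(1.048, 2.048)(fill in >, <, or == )<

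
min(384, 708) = 384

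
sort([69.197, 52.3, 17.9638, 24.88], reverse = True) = [69.197, 52.3, 24.88, 17.9638]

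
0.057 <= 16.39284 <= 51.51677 True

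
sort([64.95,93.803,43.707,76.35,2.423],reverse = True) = [93.803,76.35,64.95,43.707,2.423]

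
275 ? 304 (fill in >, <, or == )<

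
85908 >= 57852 True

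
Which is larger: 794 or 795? 795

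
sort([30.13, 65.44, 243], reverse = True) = [243, 65.44, 30.13]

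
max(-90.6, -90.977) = -90.6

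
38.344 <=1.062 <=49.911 False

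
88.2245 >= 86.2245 True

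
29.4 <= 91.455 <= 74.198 False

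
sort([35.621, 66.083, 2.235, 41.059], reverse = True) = [66.083, 41.059, 35.621, 2.235]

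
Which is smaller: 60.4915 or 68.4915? 60.4915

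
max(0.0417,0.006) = 0.0417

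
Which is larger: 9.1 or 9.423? 9.423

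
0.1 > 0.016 True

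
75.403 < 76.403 True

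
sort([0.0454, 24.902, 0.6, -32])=[-32, 0.0454, 0.6, 24.902]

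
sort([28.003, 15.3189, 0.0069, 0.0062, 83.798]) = [0.0062, 0.0069, 15.3189, 28.003, 83.798]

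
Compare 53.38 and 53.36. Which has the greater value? 53.38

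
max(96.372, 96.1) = 96.372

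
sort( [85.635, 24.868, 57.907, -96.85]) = [-96.85, 24.868, 57.907, 85.635]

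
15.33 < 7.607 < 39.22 False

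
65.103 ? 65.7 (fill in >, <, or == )<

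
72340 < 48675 False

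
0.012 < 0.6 True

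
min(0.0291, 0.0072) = 0.0072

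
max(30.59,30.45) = 30.59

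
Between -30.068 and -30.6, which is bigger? -30.068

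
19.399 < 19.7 True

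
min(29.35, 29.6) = 29.35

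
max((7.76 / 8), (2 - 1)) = 1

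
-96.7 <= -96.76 False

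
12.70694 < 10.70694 False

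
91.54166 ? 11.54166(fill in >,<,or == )>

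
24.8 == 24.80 True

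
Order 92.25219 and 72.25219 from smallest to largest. 72.25219,92.25219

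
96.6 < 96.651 True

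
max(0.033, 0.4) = 0.4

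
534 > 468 True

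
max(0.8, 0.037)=0.8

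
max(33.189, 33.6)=33.6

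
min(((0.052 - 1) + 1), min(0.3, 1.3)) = 0.052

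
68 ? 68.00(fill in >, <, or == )==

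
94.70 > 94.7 False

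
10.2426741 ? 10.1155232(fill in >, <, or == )>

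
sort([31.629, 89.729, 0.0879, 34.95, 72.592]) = [0.0879, 31.629, 34.95, 72.592, 89.729]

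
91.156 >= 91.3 False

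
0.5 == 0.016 False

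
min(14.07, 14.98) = 14.07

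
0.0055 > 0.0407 False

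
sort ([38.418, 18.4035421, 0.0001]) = [0.0001, 18.4035421, 38.418]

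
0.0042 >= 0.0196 False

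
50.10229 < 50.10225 False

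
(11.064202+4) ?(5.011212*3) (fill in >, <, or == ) >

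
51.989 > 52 False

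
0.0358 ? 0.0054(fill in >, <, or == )>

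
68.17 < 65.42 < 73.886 False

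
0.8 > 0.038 True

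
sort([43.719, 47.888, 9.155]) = [9.155, 43.719, 47.888]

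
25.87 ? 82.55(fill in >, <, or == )<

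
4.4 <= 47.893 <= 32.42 False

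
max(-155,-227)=-155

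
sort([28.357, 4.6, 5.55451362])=[4.6, 5.55451362, 28.357]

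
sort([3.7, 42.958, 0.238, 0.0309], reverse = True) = [42.958, 3.7, 0.238, 0.0309]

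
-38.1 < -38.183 False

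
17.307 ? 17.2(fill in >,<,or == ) >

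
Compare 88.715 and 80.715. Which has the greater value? 88.715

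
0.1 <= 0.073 False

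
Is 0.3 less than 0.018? No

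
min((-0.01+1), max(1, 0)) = 0.99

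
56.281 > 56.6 False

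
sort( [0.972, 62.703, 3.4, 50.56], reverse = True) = [62.703, 50.56, 3.4, 0.972]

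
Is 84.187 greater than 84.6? No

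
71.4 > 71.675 False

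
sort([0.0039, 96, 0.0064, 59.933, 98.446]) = [0.0039, 0.0064, 59.933, 96, 98.446]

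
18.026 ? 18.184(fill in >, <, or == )<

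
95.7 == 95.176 False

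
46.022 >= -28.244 True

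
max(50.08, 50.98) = 50.98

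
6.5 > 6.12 True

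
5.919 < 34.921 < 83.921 True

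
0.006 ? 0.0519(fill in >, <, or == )<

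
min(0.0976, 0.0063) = 0.0063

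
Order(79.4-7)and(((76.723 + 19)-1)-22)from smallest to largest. (79.4-7), (((76.723 + 19)-1)-22)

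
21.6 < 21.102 False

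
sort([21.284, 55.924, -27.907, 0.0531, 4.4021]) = [-27.907, 0.0531, 4.4021, 21.284, 55.924]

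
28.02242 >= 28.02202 True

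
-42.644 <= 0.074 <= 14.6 True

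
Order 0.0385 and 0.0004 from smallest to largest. 0.0004, 0.0385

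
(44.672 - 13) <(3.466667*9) False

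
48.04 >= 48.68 False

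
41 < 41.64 True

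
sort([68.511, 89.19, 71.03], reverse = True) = [89.19, 71.03, 68.511]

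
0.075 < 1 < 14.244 True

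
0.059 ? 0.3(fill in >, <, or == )<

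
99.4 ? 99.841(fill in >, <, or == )<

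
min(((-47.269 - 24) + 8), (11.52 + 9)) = -63.269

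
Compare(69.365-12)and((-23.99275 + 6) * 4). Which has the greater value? (69.365-12)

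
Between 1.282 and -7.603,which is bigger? 1.282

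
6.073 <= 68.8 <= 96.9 True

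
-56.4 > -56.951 True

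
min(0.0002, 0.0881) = 0.0002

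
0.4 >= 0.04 True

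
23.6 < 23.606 True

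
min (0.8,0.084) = 0.084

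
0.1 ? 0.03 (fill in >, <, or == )>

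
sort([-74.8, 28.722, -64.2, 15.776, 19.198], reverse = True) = [28.722, 19.198, 15.776, -64.2, -74.8]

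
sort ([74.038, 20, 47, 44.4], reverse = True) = [74.038, 47, 44.4, 20]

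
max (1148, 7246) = 7246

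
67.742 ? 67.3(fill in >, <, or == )>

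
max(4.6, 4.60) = 4.60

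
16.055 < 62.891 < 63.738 True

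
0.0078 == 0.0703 False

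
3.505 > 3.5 True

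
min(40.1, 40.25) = 40.1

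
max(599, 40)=599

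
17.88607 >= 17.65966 True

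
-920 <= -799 True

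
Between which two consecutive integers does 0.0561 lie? 0 and 1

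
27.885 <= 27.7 False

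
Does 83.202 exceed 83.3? No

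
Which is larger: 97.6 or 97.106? 97.6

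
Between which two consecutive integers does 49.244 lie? 49 and 50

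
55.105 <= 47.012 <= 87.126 False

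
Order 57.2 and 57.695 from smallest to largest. 57.2, 57.695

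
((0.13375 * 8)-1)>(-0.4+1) False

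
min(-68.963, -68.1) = -68.963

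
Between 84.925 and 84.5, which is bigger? 84.925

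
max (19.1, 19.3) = 19.3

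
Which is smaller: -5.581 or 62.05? -5.581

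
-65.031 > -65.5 True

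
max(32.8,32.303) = 32.8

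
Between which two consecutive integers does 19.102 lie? 19 and 20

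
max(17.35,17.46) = 17.46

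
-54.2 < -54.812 False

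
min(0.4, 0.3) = 0.3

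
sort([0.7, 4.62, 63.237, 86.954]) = [0.7, 4.62, 63.237, 86.954]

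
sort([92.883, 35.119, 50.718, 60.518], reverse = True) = [92.883, 60.518, 50.718, 35.119]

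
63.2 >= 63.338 False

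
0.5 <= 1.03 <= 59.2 True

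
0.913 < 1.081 True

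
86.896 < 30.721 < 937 False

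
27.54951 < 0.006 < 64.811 False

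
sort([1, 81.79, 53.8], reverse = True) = [81.79, 53.8, 1]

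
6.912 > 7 False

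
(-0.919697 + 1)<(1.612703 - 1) True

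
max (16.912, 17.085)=17.085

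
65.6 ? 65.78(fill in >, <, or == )<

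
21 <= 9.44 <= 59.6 False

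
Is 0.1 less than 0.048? No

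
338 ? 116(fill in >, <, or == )>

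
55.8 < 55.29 False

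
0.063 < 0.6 True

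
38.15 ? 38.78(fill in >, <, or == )<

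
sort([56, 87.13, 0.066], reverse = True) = [87.13, 56, 0.066]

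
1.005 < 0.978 False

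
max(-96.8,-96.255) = -96.255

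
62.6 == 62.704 False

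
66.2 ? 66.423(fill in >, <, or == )<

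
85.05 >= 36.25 True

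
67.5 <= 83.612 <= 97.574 True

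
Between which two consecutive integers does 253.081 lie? 253 and 254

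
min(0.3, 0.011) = 0.011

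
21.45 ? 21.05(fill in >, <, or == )>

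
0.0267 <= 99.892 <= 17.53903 False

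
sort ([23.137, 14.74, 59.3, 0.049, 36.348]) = [0.049, 14.74, 23.137, 36.348, 59.3]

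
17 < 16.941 False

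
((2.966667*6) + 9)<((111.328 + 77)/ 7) True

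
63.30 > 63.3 False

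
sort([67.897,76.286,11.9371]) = [11.9371,67.897,76.286]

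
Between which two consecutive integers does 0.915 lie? 0 and 1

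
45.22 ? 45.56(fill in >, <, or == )<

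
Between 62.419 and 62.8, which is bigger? 62.8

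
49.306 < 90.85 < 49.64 False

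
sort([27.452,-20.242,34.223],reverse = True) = [34.223,27.452,-20.242]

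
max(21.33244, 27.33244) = 27.33244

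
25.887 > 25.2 True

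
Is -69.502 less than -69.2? Yes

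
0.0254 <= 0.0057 False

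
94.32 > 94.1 True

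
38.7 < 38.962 True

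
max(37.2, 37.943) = 37.943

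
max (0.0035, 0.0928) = 0.0928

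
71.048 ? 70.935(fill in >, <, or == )>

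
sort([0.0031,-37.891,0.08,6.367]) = [-37.891,0.0031,0.08,6.367]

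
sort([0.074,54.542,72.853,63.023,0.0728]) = [0.0728,0.074,54.542,63.023,72.853]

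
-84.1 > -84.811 True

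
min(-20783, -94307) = -94307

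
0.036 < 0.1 True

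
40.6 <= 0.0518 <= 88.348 False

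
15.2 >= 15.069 True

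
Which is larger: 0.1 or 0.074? 0.1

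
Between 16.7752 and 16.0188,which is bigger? 16.7752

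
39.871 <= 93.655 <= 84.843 False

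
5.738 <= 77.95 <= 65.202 False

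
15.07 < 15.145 True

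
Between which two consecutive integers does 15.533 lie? 15 and 16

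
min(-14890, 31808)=-14890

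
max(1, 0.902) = 1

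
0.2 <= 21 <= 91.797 True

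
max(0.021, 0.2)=0.2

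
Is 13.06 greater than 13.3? No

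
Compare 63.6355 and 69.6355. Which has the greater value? 69.6355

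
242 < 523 True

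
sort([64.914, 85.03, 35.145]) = [35.145, 64.914, 85.03]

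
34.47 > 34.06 True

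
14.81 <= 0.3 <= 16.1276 False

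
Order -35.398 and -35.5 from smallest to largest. -35.5,-35.398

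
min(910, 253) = 253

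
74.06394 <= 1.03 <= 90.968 False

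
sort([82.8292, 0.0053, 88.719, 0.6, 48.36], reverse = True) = [88.719, 82.8292, 48.36, 0.6, 0.0053]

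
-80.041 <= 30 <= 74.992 True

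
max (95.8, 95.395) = 95.8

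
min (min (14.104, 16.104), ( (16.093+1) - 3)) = 14.093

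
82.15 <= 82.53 True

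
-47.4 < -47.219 True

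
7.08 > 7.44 False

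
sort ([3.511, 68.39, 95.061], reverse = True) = [95.061, 68.39, 3.511]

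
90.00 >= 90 True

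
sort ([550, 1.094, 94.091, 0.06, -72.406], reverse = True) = [550, 94.091, 1.094, 0.06, -72.406]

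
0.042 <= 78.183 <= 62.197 False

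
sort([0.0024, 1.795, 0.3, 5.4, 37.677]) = [0.0024, 0.3, 1.795, 5.4, 37.677]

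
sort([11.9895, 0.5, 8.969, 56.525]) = [0.5, 8.969, 11.9895, 56.525]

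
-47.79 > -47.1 False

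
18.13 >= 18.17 False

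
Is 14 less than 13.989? No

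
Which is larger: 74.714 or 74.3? 74.714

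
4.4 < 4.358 False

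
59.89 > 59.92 False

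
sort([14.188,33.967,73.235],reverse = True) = [73.235,33.967,14.188]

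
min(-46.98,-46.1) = -46.98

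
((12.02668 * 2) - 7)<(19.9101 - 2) True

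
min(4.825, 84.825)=4.825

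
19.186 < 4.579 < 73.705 False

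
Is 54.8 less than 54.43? No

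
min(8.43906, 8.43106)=8.43106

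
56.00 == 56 True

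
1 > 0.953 True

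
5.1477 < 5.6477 True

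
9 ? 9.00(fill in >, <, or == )==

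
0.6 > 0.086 True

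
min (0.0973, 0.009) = 0.009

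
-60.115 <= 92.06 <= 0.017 False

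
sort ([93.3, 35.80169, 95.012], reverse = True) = [95.012, 93.3, 35.80169]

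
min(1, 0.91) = 0.91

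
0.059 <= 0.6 True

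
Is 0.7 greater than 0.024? Yes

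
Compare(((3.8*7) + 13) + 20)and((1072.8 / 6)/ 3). They are equal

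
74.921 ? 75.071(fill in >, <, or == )<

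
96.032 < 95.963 False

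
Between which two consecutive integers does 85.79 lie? 85 and 86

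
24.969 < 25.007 True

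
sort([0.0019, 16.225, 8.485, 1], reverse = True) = [16.225, 8.485, 1, 0.0019]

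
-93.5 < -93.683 False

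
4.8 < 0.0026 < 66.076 False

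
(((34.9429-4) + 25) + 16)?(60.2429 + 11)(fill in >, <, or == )>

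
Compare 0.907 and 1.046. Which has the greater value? 1.046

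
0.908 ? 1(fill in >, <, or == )<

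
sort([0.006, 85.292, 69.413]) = [0.006, 69.413, 85.292]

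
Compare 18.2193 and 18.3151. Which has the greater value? 18.3151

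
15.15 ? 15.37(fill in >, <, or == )<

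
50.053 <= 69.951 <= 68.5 False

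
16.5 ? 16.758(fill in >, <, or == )<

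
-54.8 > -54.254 False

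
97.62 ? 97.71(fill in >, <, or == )<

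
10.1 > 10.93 False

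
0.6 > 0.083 True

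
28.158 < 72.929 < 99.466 True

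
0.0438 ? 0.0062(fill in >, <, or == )>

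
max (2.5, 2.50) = 2.50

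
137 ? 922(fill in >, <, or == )<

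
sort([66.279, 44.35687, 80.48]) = [44.35687, 66.279, 80.48]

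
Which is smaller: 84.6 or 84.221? 84.221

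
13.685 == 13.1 False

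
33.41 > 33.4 True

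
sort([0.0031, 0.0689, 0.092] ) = [0.0031, 0.0689, 0.092]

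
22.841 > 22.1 True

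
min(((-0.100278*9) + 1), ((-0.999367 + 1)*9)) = 0.005697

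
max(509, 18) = 509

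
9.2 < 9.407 True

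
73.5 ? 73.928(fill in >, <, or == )<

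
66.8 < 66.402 False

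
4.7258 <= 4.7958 True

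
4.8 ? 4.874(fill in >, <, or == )<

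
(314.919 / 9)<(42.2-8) False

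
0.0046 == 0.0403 False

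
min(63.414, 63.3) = 63.3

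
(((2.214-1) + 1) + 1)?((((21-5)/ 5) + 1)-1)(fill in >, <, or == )>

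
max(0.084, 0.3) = 0.3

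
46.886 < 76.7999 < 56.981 False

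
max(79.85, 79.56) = 79.85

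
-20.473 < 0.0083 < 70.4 True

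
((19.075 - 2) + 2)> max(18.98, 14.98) True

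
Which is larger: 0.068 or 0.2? 0.2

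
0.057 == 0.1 False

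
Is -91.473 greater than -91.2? No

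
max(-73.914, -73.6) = -73.6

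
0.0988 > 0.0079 True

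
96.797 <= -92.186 False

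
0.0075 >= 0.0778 False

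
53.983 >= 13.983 True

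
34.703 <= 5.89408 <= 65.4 False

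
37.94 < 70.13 True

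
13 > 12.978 True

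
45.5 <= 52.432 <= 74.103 True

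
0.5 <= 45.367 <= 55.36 True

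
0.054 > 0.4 False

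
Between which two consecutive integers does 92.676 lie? 92 and 93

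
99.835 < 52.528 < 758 False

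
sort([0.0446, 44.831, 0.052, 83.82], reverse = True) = [83.82, 44.831, 0.052, 0.0446]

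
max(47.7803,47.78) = 47.7803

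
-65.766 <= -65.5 True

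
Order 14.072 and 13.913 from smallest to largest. 13.913, 14.072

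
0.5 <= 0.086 False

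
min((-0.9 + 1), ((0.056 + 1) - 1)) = 0.056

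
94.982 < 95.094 True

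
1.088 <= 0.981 False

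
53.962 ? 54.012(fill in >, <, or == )<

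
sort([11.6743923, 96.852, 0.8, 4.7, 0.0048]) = [0.0048, 0.8, 4.7, 11.6743923, 96.852]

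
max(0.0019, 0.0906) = 0.0906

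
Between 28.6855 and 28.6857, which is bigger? 28.6857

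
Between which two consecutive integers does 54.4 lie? 54 and 55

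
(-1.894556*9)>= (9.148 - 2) False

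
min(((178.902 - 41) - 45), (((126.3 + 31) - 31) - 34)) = 92.3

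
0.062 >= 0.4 False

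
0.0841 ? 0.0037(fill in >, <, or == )>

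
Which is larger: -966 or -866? -866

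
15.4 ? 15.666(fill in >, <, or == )<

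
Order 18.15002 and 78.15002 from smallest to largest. 18.15002,78.15002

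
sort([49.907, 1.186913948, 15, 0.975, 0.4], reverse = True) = [49.907, 15, 1.186913948, 0.975, 0.4]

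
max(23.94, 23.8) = 23.94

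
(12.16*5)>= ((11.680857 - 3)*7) True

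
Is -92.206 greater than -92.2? No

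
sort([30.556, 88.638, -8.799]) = [-8.799, 30.556, 88.638]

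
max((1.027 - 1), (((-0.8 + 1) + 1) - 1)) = 0.2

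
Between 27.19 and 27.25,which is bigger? 27.25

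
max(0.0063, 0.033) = 0.033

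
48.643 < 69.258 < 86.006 True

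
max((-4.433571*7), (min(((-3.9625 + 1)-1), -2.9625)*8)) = -31.034997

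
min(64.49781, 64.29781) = 64.29781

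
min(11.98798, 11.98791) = 11.98791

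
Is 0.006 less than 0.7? Yes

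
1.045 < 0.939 False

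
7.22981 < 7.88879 True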